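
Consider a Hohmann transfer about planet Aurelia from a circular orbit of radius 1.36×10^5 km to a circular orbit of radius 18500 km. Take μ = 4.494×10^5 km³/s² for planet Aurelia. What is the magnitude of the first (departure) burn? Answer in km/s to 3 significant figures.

Δv₁ = 0.928 km/s

Transfer-ellipse semi-major axis a_t = (r₁ + r₂)/2 = (1.360×10^5 + 18500)/2 = 77250 km.
On the circular orbit at r = 1.360×10^5 km, v_c = √(μ/r) = 1.8178 km/s.
Transfer-orbit speed at the same r (vis-viva, a = a_t): v_t = √[μ(2/r − 1/a_t)] = 0.88958 km/s.
Δv₁ = |v_t − v_c| = |0.88958 − 1.8178| = 0.9282 km/s.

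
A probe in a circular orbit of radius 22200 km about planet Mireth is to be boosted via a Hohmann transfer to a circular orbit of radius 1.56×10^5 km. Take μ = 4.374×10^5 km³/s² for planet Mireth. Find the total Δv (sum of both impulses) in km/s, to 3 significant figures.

Semi-major axis of the transfer orbit: a_t = (22200 + 1.560×10^5)/2 = 89100 km.
At r₁ the circular-orbit speed is v₁ = √(μ/r₁) = 4.4388 km/s.
Transfer-orbit speed at r₁ (v² = μ(2/r − 1/a)): v_p = √[μ(2/r₁ − 1/a_t)] = 5.8734 km/s.
First burn Δv₁ = |v_p − v₁| = 1.4346 km/s.
Circular speed at r₂: v₂ = √(μ/r₂) = 1.67447 km/s.
Transfer-orbit speed at r₂: v_a = √[μ(2/r₂ − 1/a_t)] = 0.835824 km/s.
Second burn Δv₂ = |v₂ − v_a| = 0.83865 km/s.
Total Δv = Δv₁ + Δv₂ = 2.273 km/s.

Δv = 2.27 km/s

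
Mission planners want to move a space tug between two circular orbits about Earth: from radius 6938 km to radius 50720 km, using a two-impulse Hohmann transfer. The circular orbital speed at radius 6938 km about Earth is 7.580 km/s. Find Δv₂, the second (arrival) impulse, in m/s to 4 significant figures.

Δv₂ = 1428 m/s

From the circular-orbit relation v² = μ/r at r = 6938 km: μ = v²r = (7.580)² × 6938 = 3.98633×10^5 km³/s².
Semi-major axis of the transfer orbit: a_t = (6938 + 50720)/2 = 28829 km.
On the circular orbit at r = 50720 km, v_c = √(μ/r) = 2.803 km/s.
Vis-viva on the transfer ellipse at r = 50720 km gives v_t = √[μ(2/r − 1/a_t)] = 1.375 km/s.
Δv₂ = |v_t − v_c| = |1.375 − 2.803| = 1.428 km/s.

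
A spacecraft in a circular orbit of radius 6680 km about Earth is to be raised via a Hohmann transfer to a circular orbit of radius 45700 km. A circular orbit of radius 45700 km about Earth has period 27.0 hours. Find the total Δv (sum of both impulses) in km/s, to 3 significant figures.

Δv = 3.94 km/s

From Kepler's third law T² = 4π²r³/μ at r = 45700 km, T = 27.0 hours = 27.0 × 3600 s = 97200 s: μ = 4π²r³/T² = 3.98819×10^5 km³/s².
The Hohmann ellipse has a_t = (r₁ + r₂)/2 = 26190 km.
At r₁ the circular-orbit speed is v₁ = √(μ/r₁) = 7.7268 km/s.
On the transfer ellipse at r₁, vis-viva gives v_p = √[μ(2/r₁ − 1/a_t)] = 10.207 km/s.
First burn Δv₁ = |v_p − v₁| = 2.480 km/s.
At r₂, v₂ = √(μ/r₂) = 2.954 km/s.
Transfer-orbit speed at r₂: v_a = √[μ(2/r₂ − 1/a_t)] = 1.492 km/s.
Second burn Δv₂ = |v₂ − v_a| = 1.462 km/s.
Total Δv = Δv₁ + Δv₂ = 3.942 km/s.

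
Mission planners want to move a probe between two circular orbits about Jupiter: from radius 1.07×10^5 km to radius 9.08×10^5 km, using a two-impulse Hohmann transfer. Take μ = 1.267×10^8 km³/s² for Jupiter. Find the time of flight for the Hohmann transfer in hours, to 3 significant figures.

Semi-major axis of the transfer orbit: a_t = (1.070×10^5 + 9.080×10^5)/2 = 5.075×10^5 km.
Half the transfer-orbit period gives t = π√(a_t³/μ) = 1.009×10^5 s.
Converting: 1.009×10^5 s ÷ 3600 s/hour = 28.0 hours.

t = 28.0 hours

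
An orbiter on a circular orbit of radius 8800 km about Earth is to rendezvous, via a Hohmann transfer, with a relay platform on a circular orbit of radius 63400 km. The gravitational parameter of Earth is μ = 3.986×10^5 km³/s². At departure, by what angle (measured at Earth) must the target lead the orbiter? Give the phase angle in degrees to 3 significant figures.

Transfer-ellipse semi-major axis a_t = (r₁ + r₂)/2 = (8800 + 63400)/2 = 36100 km.
The half-period of the transfer ellipse is t = π√(a_t³/μ) = 34130 s.
Target angular speed ω₂ = √(μ/r₂³) = 3.955×10^-5 rad/s.
Angle swept by the target during transfer: ω₂·t = 1.3498 rad = 77.34°.
Arrival is 180° from departure on the ellipse, so φ = 180° − 77.34° = 103°.

φ = 103°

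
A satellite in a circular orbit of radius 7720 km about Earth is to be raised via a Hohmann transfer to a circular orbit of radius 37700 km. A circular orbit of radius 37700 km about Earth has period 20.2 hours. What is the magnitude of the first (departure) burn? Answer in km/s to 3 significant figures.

From Kepler's third law T² = 4π²r³/μ at r = 37700 km, T = 20.2 hours = 20.2 × 3600 s = 72720 s: μ = 4π²r³/T² = 4.00015×10^5 km³/s².
The Hohmann ellipse has a_t = (r₁ + r₂)/2 = 22710 km.
Circular speed at r = 7720 km: v_c = √(μ/r) = 7.1983 km/s.
Vis-viva on the transfer ellipse at r = 7720 km gives v_t = √[μ(2/r − 1/a_t)] = 9.2745 km/s.
Δv₁ = |v_t − v_c| = |9.2745 − 7.1983| = 2.076 km/s.

Δv₁ = 2.08 km/s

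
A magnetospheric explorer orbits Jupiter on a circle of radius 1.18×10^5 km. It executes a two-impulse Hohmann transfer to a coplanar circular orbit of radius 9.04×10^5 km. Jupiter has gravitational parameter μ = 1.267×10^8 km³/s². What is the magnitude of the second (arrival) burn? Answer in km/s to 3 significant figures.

Semi-major axis of the transfer orbit: a_t = (1.180×10^5 + 9.040×10^5)/2 = 5.110×10^5 km.
Circular speed at r = 9.040×10^5 km: v_c = √(μ/r) = 11.839 km/s.
Transfer-orbit speed at the same r (vis-viva, a = a_t): v_t = √[μ(2/r − 1/a_t)] = 5.6890 km/s.
Δv₂ = |v_t − v_c| = |5.6890 − 11.839| = 6.150 km/s.

Δv₂ = 6.15 km/s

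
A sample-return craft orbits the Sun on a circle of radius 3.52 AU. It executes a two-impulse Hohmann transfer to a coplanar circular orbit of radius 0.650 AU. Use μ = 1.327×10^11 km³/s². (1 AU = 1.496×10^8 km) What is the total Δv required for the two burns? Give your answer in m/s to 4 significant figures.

Δv = 18070 m/s

In km: r₁ = 3.52 × 1.496×10^8 = 5.26592×10^8 km; r₂ = 0.650 × 1.496×10^8 = 9.724×10^7 km.
Transfer-ellipse semi-major axis a_t = (r₁ + r₂)/2 = (5.26592×10^8 + 9.724×10^7)/2 = 3.11916×10^8 km.
At r₁ the circular-orbit speed is v₁ = √(μ/r₁) = 15.874 km/s.
Transfer-orbit speed at r₁ (vis-viva equation): v_a = √[μ(2/r₁ − 1/a_t)] = 8.8634 km/s.
First burn Δv₁ = |v_a − v₁| = 7.011 km/s.
At r₂, v₂ = √(μ/r₂) = 36.94 km/s.
Transfer-orbit speed at r₂: v_p = √[μ(2/r₂ − 1/a_t)] = 48.00 km/s.
Second burn Δv₂ = |v₂ − v_p| = 11.06 km/s.
Δv = Δv₁ + Δv₂ = 7.011 + 11.06 = 18.07 km/s.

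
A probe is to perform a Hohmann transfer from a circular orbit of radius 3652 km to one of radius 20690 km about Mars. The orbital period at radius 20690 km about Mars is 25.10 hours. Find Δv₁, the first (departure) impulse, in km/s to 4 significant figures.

Δv₁ = 1.040 km/s

From Kepler's third law T² = 4π²r³/μ at r = 20690 km, T = 25.10 hours = 25.10 × 3600 s = 90360 s: μ = 4π²r³/T² = 42824.2 km³/s².
Semi-major axis of the transfer orbit: a_t = (3652 + 20690)/2 = 12171 km.
Circular speed at r = 3652 km: v_c = √(μ/r) = 3.4244 km/s.
Transfer-orbit speed at the same r (vis-viva, a = a_t): v_t = √[μ(2/r − 1/a_t)] = 4.4647 km/s.
Δv₁ = |v_t − v_c| = |4.4647 − 3.4244| = 1.040 km/s.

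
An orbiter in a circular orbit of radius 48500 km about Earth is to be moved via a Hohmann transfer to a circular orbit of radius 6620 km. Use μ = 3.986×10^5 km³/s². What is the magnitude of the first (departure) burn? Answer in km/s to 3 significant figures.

Δv₁ = 1.46 km/s

Semi-major axis of the transfer orbit: a_t = (48500 + 6620)/2 = 27560 km.
Circular speed at r = 48500 km: v_c = √(μ/r) = 2.867 km/s.
Transfer-orbit speed at the same r (vis-viva, a = a_t): v_t = √[μ(2/r − 1/a_t)] = 1.405 km/s.
Δv₁ = |v_t − v_c| = |1.405 − 2.867| = 1.462 km/s.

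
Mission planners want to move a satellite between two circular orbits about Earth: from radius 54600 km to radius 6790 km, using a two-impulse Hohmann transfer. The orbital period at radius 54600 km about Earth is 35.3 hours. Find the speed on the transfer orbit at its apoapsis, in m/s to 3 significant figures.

From Kepler's third law T² = 4π²r³/μ at r = 54600 km, T = 35.3 hours = 35.3 × 3600 s = 1.2708×10^5 s: μ = 4π²r³/T² = 3.97909×10^5 km³/s².
Transfer-ellipse semi-major axis a_t = (r₁ + r₂)/2 = (54600 + 6790)/2 = 30695 km.
At apoapsis, r = 54600 km.
From the vis-viva equation, v = √[μ(2/r − 1/a_t)] = 1.270 km/s.

v = 1270 m/s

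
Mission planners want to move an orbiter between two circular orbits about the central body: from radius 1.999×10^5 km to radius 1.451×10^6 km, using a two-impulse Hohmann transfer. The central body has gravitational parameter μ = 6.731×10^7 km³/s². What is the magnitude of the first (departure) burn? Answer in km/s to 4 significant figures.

The Hohmann ellipse has a_t = (r₁ + r₂)/2 = 8.2545×10^5 km.
Circular speed at r = 1.999×10^5 km: v_c = √(μ/r) = 18.350 km/s.
Vis-viva on the transfer ellipse at r = 1.999×10^5 km gives v_t = √[μ(2/r − 1/a_t)] = 24.329 km/s.
Δv₁ = |v_t − v_c| = |24.329 − 18.350| = 5.979 km/s.

Δv₁ = 5.979 km/s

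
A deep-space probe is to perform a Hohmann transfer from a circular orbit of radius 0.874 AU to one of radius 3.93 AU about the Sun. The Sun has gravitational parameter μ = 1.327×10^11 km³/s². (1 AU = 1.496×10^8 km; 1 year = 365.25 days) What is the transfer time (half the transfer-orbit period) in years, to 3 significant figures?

In km: r₁ = 0.874 × 1.496×10^8 = 1.307504×10^8 km; r₂ = 3.93 × 1.496×10^8 = 5.87928×10^8 km.
Transfer-ellipse semi-major axis a_t = (r₁ + r₂)/2 = (1.307504×10^8 + 5.87928×10^8)/2 = 3.593392×10^8 km.
By Kepler's third law the transfer-orbit period is T = 2π√(a_t³/μ), so t = T/2 = 5.875×10^7 s.
Converting: 5.875×10^7 s ÷ 3.15576×10^7 s/year (365.25 × 86400) = 1.86 years.

t = 1.86 years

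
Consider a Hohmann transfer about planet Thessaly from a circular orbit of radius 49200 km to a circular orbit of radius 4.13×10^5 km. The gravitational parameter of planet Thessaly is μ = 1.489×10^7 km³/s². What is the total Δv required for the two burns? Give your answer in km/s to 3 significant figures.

Transfer-ellipse semi-major axis a_t = (r₁ + r₂)/2 = (49200 + 4.130×10^5)/2 = 2.311×10^5 km.
Circular speed at r₁: v₁ = √(μ/r₁) = √(1.489×10^7/49200) = 17.40 km/s.
On the transfer ellipse at r₁, v² = μ(2/r − 1/a) gives v_p = √[μ(2/r₁ − 1/a_t)] = 23.26 km/s.
First burn Δv₁ = |v_p − v₁| = 5.860 km/s.
Circular speed at r₂: v₂ = √(μ/r₂) = 6.004 km/s.
Transfer-orbit speed at r₂: v_a = √[μ(2/r₂ − 1/a_t)] = 2.770 km/s.
Second burn Δv₂ = |v₂ − v_a| = 3.234 km/s.
Δv = Δv₁ + Δv₂ = 5.860 + 3.234 = 9.094 km/s.

Δv = 9.09 km/s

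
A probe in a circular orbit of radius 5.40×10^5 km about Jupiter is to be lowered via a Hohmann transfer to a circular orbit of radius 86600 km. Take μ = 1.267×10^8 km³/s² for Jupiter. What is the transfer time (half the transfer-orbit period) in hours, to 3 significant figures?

t = 13.6 hours

Semi-major axis of the transfer orbit: a_t = (5.400×10^5 + 86600)/2 = 3.133×10^5 km.
Transfer time t = π√(a_t³/μ) = π√((3.133×10^5)³ / 1.267×10^8) = 48940 s.
Converting: 48940 s ÷ 3600 s/hour = 13.6 hours.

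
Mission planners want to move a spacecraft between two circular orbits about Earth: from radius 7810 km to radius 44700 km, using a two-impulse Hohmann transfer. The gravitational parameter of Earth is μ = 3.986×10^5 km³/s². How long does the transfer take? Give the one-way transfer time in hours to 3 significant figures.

t = 5.88 hours

Semi-major axis of the transfer orbit: a_t = (7810 + 44700)/2 = 26255 km.
Half the transfer-orbit period gives t = π√(a_t³/μ) = 21170 s.
Converting: 21170 s ÷ 3600 s/hour = 5.88 hours.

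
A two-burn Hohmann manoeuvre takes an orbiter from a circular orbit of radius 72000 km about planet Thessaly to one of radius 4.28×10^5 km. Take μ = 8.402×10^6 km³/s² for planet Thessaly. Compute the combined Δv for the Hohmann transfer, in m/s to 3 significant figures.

Transfer-ellipse semi-major axis a_t = (r₁ + r₂)/2 = (72000 + 4.280×10^5)/2 = 2.500×10^5 km.
At r₁ the circular-orbit speed is v₁ = √(μ/r₁) = 10.8025 km/s.
Transfer-orbit speed at r₁ (vis-viva): v_p = √[μ(2/r₁ − 1/a_t)] = 14.1344 km/s.
First burn Δv₁ = |v_p − v₁| = 3.332 km/s.
Circular speed at r₂: v₂ = √(μ/r₂) = 4.431 km/s.
Transfer-orbit speed at r₂: v_a = √[μ(2/r₂ − 1/a_t)] = 2.378 km/s.
Second burn Δv₂ = |v₂ − v_a| = 2.053 km/s.
Δv = Δv₁ + Δv₂ = 3.332 + 2.053 = 5.385 km/s.

Δv = 5380 m/s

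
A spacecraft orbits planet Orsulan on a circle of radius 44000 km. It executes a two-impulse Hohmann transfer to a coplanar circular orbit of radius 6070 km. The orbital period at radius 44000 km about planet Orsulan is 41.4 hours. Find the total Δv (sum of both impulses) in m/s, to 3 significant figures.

Δv = 2570 m/s

From Kepler's third law T² = 4π²r³/μ at r = 44000 km, T = 41.4 hours = 41.4 × 3600 s = 1.4904×10^5 s: μ = 4π²r³/T² = 1.51395×10^5 km³/s².
Semi-major axis of the transfer orbit: a_t = (44000 + 6070)/2 = 25035 km.
Circular speed at r₁: v₁ = √(μ/r₁) = √(1.51395×10^5/44000) = 1.85494 km/s.
Transfer-orbit speed at r₁ (v² = μ(2/r − 1/a)): v_a = √[μ(2/r₁ − 1/a_t)] = 0.913377 km/s.
First burn Δv₁ = |v_a − v₁| = 0.94156 km/s.
Circular speed at r₂: v₂ = √(μ/r₂) = 4.9942 km/s.
Transfer-orbit speed at r₂: v_p = √[μ(2/r₂ − 1/a_t)] = 6.6209 km/s.
Second burn Δv₂ = |v₂ − v_p| = 1.6267 km/s.
Total Δv = Δv₁ + Δv₂ = 2.568 km/s.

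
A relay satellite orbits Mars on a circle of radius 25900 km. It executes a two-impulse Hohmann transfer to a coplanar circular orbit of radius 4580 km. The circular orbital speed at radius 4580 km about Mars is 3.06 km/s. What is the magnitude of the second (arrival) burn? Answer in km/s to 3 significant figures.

Δv₂ = 0.929 km/s

From the circular-orbit relation v² = μ/r at r = 4580 km: μ = v²r = (3.06)² × 4580 = 42885.3 km³/s².
Semi-major axis of the transfer orbit: a_t = (25900 + 4580)/2 = 15240 km.
On the circular orbit at r = 4580 km, v_c = √(μ/r) = 3.0600 km/s.
Transfer-orbit speed at the same r (vis-viva, a = a_t): v_t = √[μ(2/r − 1/a_t)] = 3.9891 km/s.
Δv₂ = |v_t − v_c| = |3.9891 − 3.0600| = 0.9291 km/s.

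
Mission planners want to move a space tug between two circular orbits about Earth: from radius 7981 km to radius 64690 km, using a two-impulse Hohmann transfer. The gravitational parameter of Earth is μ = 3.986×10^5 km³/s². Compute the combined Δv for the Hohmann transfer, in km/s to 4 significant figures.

Semi-major axis of the transfer orbit: a_t = (7981 + 64690)/2 = 36335.5 km.
At r₁ the circular-orbit speed is v₁ = √(μ/r₁) = 7.0671 km/s.
On the transfer ellipse at r₁, vis-viva equation gives v_p = √[μ(2/r₁ − 1/a_t)] = 9.4296 km/s.
First burn Δv₁ = |v_p − v₁| = 2.3625 km/s.
At r₂, v₂ = √(μ/r₂) = 2.4823 km/s.
Transfer-orbit speed at r₂: v_a = √[μ(2/r₂ − 1/a_t)] = 1.1634 km/s.
Second burn Δv₂ = |v₂ − v_a| = 1.3189 km/s.
Total Δv = Δv₁ + Δv₂ = 3.681 km/s.

Δv = 3.681 km/s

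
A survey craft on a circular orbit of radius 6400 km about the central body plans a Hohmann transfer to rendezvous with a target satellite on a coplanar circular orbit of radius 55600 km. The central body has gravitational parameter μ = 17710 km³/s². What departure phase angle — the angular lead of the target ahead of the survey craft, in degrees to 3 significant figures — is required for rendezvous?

Semi-major axis of the transfer orbit: a_t = (6400 + 55600)/2 = 31000 km.
Transfer time t = π√(a_t³/μ) = 1.2885×10^5 s.
The target's mean motion on its circular orbit is ω₂ = √(μ/r₂³) = 1.0151×10^-5 rad/s.
Angle swept by the target during transfer: ω₂·t = 1.308 rad = 74.94°.
The survey craft traverses 180° on the transfer ellipse, so the target must lead by 180° − 74.94° = 105°.

φ = 105°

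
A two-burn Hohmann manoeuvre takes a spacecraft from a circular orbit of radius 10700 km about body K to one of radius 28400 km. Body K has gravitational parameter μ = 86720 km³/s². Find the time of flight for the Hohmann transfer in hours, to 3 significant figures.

t = 8.10 hours

Semi-major axis of the transfer orbit: a_t = (10700 + 28400)/2 = 19550 km.
Half the transfer-orbit period gives t = π√(a_t³/μ) = 29160 s.
Converting: 29160 s ÷ 3600 s/hour = 8.10 hours.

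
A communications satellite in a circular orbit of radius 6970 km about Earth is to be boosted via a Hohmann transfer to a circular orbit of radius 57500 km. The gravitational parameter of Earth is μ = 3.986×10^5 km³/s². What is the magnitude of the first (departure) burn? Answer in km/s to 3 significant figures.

Δv₁ = 2.54 km/s

The Hohmann ellipse has a_t = (r₁ + r₂)/2 = 32235 km.
Circular speed at r = 6970 km: v_c = √(μ/r) = 7.562 km/s.
Vis-viva on the transfer ellipse at r = 6970 km gives v_t = √[μ(2/r − 1/a_t)] = 10.10 km/s.
Δv₁ = |v_t − v_c| = |10.10 − 7.562| = 2.538 km/s.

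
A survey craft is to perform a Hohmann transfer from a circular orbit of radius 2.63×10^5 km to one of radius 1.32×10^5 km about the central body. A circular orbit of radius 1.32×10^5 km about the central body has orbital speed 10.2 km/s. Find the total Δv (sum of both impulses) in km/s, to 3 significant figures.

From the circular-orbit relation v² = μ/r at r = 1.32×10^5 km: μ = v²r = (10.2)² × 1.32×10^5 = 1.37333×10^7 km³/s².
Transfer-ellipse semi-major axis a_t = (r₁ + r₂)/2 = (2.630×10^5 + 1.320×10^5)/2 = 1.975×10^5 km.
At r₁ the circular-orbit speed is v₁ = √(μ/r₁) = 7.2262 km/s.
On the transfer ellipse at r₁, vis-viva equation gives v_a = √[μ(2/r₁ − 1/a_t)] = 5.9076 km/s.
First burn Δv₁ = |v_a − v₁| = 1.319 km/s.
At r₂, v₂ = √(μ/r₂) = 10.20 km/s.
Transfer-orbit speed at r₂: v_p = √[μ(2/r₂ − 1/a_t)] = 11.77 km/s.
Second burn Δv₂ = |v₂ − v_p| = 1.570 km/s.
Δv = Δv₁ + Δv₂ = 1.319 + 1.570 = 2.889 km/s.

Δv = 2.89 km/s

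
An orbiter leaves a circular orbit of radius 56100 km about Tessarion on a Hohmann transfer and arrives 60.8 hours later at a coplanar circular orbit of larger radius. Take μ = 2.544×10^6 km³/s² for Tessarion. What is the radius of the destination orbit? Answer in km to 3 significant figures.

r₂ = 4.06×10^5 km

Transfer time t = 60.8 hours = 2.1888×10^5 s, and t = π√(a_t³/μ).
So a_t = (μ t²/π²)^(1/3) = (2.544×10^6 × (2.1888×10^5)² / π²)^(1/3) = 2.3114×10^5 km.
Since a_t = (r₁ + r₂)/2, r₂ = 2a_t − r₁ = 2×2.3114×10^5 − 56100 = 4.0618×10^5 km.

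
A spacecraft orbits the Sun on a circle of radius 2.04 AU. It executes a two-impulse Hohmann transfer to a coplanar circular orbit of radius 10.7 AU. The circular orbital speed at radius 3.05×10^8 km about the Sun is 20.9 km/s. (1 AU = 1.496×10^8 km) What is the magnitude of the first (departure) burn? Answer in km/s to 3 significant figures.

From the circular-orbit relation v² = μ/r at r = 3.05×10^8 km: μ = v²r = (20.9)² × 3.05×10^8 = 1.33227×10^11 km³/s².
In km: r₁ = 2.04 × 1.496×10^8 = 3.05184×10^8 km; r₂ = 10.7 × 1.496×10^8 = 1.60072×10^9 km.
The Hohmann ellipse has a_t = (r₁ + r₂)/2 = 9.52952×10^8 km.
Circular speed at r = 3.05184×10^8 km: v_c = √(μ/r) = 20.8937 km/s.
Vis-viva on the transfer ellipse at r = 3.05184×10^8 km gives v_t = √[μ(2/r − 1/a_t)] = 27.0793 km/s.
Δv₁ = |v_t − v_c| = |27.0793 − 20.8937| = 6.186 km/s.

Δv₁ = 6.19 km/s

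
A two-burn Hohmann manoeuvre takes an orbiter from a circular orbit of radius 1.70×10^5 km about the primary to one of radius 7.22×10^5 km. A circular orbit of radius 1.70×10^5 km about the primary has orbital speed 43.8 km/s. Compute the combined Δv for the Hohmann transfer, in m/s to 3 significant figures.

Δv = 20100 m/s

From the circular-orbit relation v² = μ/r at r = 1.70×10^5 km: μ = v²r = (43.8)² × 1.70×10^5 = 3.26135×10^8 km³/s².
Semi-major axis of the transfer orbit: a_t = (1.700×10^5 + 7.220×10^5)/2 = 4.460×10^5 km.
At r₁ the circular-orbit speed is v₁ = √(μ/r₁) = 43.80 km/s.
On the transfer ellipse at r₁, vis-viva gives v_p = √[μ(2/r₁ − 1/a_t)] = 55.73 km/s.
First burn Δv₁ = |v_p − v₁| = 11.93 km/s.
At r₂, v₂ = √(μ/r₂) = 21.2535 km/s.
Transfer-orbit speed at r₂: v_a = √[μ(2/r₂ − 1/a_t)] = 13.1216 km/s.
Second burn Δv₂ = |v₂ − v_a| = 8.132 km/s.
Total Δv = Δv₁ + Δv₂ = 20.06 km/s.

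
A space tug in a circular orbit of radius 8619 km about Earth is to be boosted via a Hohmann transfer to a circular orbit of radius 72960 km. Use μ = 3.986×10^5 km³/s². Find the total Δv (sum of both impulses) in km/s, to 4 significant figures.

Transfer-ellipse semi-major axis a_t = (r₁ + r₂)/2 = (8619 + 72960)/2 = 40789.5 km.
At r₁ the circular-orbit speed is v₁ = √(μ/r₁) = 6.800 km/s.
Transfer-orbit speed at r₁ (vis-viva equation): v_p = √[μ(2/r₁ − 1/a_t)] = 9.095 km/s.
First burn Δv₁ = |v_p − v₁| = 2.295 km/s.
At r₂, v₂ = √(μ/r₂) = 2.337 km/s.
Transfer-orbit speed at r₂: v_a = √[μ(2/r₂ − 1/a_t)] = 1.074 km/s.
Second burn Δv₂ = |v₂ − v_a| = 1.263 km/s.
Total Δv = Δv₁ + Δv₂ = 3.558 km/s.

Δv = 3.558 km/s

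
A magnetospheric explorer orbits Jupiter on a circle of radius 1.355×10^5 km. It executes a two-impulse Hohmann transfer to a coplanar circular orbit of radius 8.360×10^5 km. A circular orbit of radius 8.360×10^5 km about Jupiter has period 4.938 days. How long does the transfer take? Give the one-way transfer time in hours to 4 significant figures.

From Kepler's third law T² = 4π²r³/μ at r = 8.360×10^5 km, T = 4.938 days = 4.938 × 86400 s = 4.266432×10^5 s: μ = 4π²r³/T² = 1.26721×10^8 km³/s².
Transfer-ellipse semi-major axis a_t = (r₁ + r₂)/2 = (1.355×10^5 + 8.360×10^5)/2 = 4.8575×10^5 km.
Transfer time t = π√(a_t³/μ) = π√((4.8575×10^5)³ / 1.26721×10^8) = 94480 s.
Converting: 94480 s ÷ 3600 s/hour = 26.24 hours.

t = 26.24 hours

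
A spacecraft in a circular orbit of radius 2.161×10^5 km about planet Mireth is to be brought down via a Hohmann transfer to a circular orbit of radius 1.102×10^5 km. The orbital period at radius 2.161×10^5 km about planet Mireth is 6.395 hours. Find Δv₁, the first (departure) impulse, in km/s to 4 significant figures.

From Kepler's third law T² = 4π²r³/μ at r = 2.161×10^5 km, T = 6.395 hours = 6.395 × 3600 s = 23022 s: μ = 4π²r³/T² = 7.51689×10^8 km³/s².
The Hohmann ellipse has a_t = (r₁ + r₂)/2 = 1.6315×10^5 km.
On the circular orbit at r = 2.161×10^5 km, v_c = √(μ/r) = 58.98 km/s.
Transfer-orbit speed at the same r (vis-viva, a = a_t): v_t = √[μ(2/r − 1/a_t)] = 48.47 km/s.
Δv₁ = |v_t − v_c| = |48.47 − 58.98| = 10.51 km/s.

Δv₁ = 10.51 km/s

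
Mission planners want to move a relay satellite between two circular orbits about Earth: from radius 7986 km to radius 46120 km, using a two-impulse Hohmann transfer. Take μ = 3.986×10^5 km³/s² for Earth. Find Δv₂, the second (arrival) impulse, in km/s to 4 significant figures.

The Hohmann ellipse has a_t = (r₁ + r₂)/2 = 27053 km.
On the circular orbit at r = 46120 km, v_c = √(μ/r) = 2.940 km/s.
Vis-viva on the transfer ellipse at r = 46120 km gives v_t = √[μ(2/r − 1/a_t)] = 1.597 km/s.
Δv₂ = |v_t − v_c| = |1.597 − 2.940| = 1.343 km/s.

Δv₂ = 1.343 km/s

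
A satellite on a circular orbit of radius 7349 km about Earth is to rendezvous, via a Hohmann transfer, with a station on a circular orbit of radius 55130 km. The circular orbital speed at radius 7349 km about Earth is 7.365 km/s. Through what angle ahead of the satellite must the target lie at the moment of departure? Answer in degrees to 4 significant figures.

φ = 103.2°

From the circular-orbit relation v² = μ/r at r = 7349 km: μ = v²r = (7.365)² × 7349 = 3.98633×10^5 km³/s².
Semi-major axis of the transfer orbit: a_t = (7349 + 55130)/2 = 31239.5 km.
Transfer time t = π√(a_t³/μ) = 27470 s.
Target angular speed ω₂ = √(μ/r₂³) = 4.878×10^-5 rad/s.
Angle swept by the target during transfer: ω₂·t = 1.340 rad = 76.78°.
The satellite traverses 180° on the transfer ellipse, so the target must lead by 180° − 76.78° = 103.2°.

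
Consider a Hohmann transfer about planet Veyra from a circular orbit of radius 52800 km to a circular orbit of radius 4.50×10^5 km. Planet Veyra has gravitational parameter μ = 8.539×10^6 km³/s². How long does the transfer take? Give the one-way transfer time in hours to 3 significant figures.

Semi-major axis of the transfer orbit: a_t = (52800 + 4.500×10^5)/2 = 2.514×10^5 km.
Transfer time t = π√(a_t³/μ) = π√((2.514×10^5)³ / 8.539×10^6) = 1.355×10^5 s.
Converting: 1.355×10^5 s ÷ 3600 s/hour = 37.6 hours.

t = 37.6 hours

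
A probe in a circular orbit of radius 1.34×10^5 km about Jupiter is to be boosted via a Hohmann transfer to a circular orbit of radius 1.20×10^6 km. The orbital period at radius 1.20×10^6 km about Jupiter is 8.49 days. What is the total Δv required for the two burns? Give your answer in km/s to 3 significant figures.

From Kepler's third law T² = 4π²r³/μ at r = 1.20×10^6 km, T = 8.49 days = 8.49 × 86400 s = 7.33536×10^5 s: μ = 4π²r³/T² = 1.26783×10^8 km³/s².
Semi-major axis of the transfer orbit: a_t = (1.340×10^5 + 1.200×10^6)/2 = 6.670×10^5 km.
Circular speed at r₁: v₁ = √(μ/r₁) = √(1.26783×10^8/1.340×10^5) = 30.76 km/s.
On the transfer ellipse at r₁, vis-viva gives v_p = √[μ(2/r₁ − 1/a_t)] = 41.26 km/s.
First burn Δv₁ = |v_p − v₁| = 10.50 km/s.
At r₂, v₂ = √(μ/r₂) = 10.279 km/s.
Transfer-orbit speed at r₂: v_a = √[μ(2/r₂ − 1/a_t)] = 4.6071 km/s.
Second burn Δv₂ = |v₂ − v_a| = 5.672 km/s.
Total Δv = Δv₁ + Δv₂ = 16.17 km/s.

Δv = 16.2 km/s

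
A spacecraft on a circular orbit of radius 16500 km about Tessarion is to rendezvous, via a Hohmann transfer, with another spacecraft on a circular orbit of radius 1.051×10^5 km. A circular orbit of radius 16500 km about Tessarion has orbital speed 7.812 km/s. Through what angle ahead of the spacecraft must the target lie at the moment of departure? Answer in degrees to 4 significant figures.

From the circular-orbit relation v² = μ/r at r = 16500 km: μ = v²r = (7.812)² × 16500 = 1.00695×10^6 km³/s².
Semi-major axis of the transfer orbit: a_t = (16500 + 1.051×10^5)/2 = 60800 km.
Transfer time t = π√(a_t³/μ) = 46935 s.
Target angular speed ω₂ = √(μ/r₂³) = 2.9451×10^-5 rad/s.
Angle swept by the target during transfer: ω₂·t = 1.3823 rad = 79.20°.
The spacecraft traverses 180° on the transfer ellipse, so the target must lead by 180° − 79.20° = 100.8°.

φ = 100.8°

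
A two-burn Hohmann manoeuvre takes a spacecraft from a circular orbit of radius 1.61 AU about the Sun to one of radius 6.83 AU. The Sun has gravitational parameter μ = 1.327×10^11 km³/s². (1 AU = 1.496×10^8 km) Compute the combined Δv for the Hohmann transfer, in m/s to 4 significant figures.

In km: r₁ = 1.61 × 1.496×10^8 = 2.40856×10^8 km; r₂ = 6.83 × 1.496×10^8 = 1.021768×10^9 km.
Transfer-ellipse semi-major axis a_t = (r₁ + r₂)/2 = (2.40856×10^8 + 1.021768×10^9)/2 = 6.31312×10^8 km.
At r₁ the circular-orbit speed is v₁ = √(μ/r₁) = 23.472 km/s.
On the transfer ellipse at r₁, vis-viva equation gives v_p = √[μ(2/r₁ − 1/a_t)] = 29.861 km/s.
First burn Δv₁ = |v_p − v₁| = 6.389 km/s.
Circular speed at r₂: v₂ = √(μ/r₂) = 11.396 km/s.
Transfer-orbit speed at r₂: v_a = √[μ(2/r₂ − 1/a_t)] = 7.0391 km/s.
Second burn Δv₂ = |v₂ − v_a| = 4.357 km/s.
Total Δv = Δv₁ + Δv₂ = 10.75 km/s.

Δv = 10750 m/s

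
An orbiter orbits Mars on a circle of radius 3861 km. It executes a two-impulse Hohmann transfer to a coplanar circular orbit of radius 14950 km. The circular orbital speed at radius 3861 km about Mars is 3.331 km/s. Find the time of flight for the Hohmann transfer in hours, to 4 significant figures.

From the circular-orbit relation v² = μ/r at r = 3861 km: μ = v²r = (3.331)² × 3861 = 42840.0 km³/s².
Semi-major axis of the transfer orbit: a_t = (3861 + 14950)/2 = 9405.5 km.
Half the transfer-orbit period gives t = π√(a_t³/μ) = 13845 s.
Converting: 13845 s ÷ 3600 s/hour = 3.846 hours.

t = 3.846 hours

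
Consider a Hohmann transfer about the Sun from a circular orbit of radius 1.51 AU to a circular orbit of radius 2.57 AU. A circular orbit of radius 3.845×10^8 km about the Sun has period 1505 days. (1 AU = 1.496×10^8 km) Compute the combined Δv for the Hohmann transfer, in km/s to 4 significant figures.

From Kepler's third law T² = 4π²r³/μ at r = 3.845×10^8 km, T = 1505 days = 1505 × 86400 s = 1.30032×10^8 s: μ = 4π²r³/T² = 1.32724×10^11 km³/s².
In km: r₁ = 1.51 × 1.496×10^8 = 2.25896×10^8 km; r₂ = 2.57 × 1.496×10^8 = 3.84472×10^8 km.
Transfer-ellipse semi-major axis a_t = (r₁ + r₂)/2 = (2.25896×10^8 + 3.84472×10^8)/2 = 3.05184×10^8 km.
At r₁ the circular-orbit speed is v₁ = √(μ/r₁) = 24.239 km/s.
On the transfer ellipse at r₁, vis-viva equation gives v_p = √[μ(2/r₁ − 1/a_t)] = 27.206 km/s.
First burn Δv₁ = |v_p − v₁| = 2.967 km/s.
Circular speed at r₂: v₂ = √(μ/r₂) = 18.580 km/s.
Transfer-orbit speed at r₂: v_a = √[μ(2/r₂ − 1/a_t)] = 15.985 km/s.
Second burn Δv₂ = |v₂ − v_a| = 2.595 km/s.
Δv = Δv₁ + Δv₂ = 2.967 + 2.595 = 5.562 km/s.

Δv = 5.562 km/s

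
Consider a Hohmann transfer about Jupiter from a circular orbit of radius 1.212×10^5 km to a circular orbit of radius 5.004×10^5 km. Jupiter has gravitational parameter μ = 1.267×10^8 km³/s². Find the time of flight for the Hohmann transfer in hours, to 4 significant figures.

t = 13.43 hours

Transfer-ellipse semi-major axis a_t = (r₁ + r₂)/2 = (1.212×10^5 + 5.004×10^5)/2 = 3.108×10^5 km.
By Kepler's third law the transfer-orbit period is T = 2π√(a_t³/μ), so t = T/2 = 48360 s.
Converting: 48360 s ÷ 3600 s/hour = 13.43 hours.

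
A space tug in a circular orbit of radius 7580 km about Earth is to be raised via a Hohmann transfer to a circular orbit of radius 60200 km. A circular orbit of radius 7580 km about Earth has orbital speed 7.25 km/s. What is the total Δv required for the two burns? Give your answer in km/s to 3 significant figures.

From the circular-orbit relation v² = μ/r at r = 7580 km: μ = v²r = (7.25)² × 7580 = 3.98424×10^5 km³/s².
Semi-major axis of the transfer orbit: a_t = (7580 + 60200)/2 = 33890 km.
At r₁ the circular-orbit speed is v₁ = √(μ/r₁) = 7.250 km/s.
Transfer-orbit speed at r₁ (vis-viva): v_p = √[μ(2/r₁ − 1/a_t)] = 9.663 km/s.
First burn Δv₁ = |v_p − v₁| = 2.413 km/s.
At r₂, v₂ = √(μ/r₂) = 2.573 km/s.
Transfer-orbit speed at r₂: v_a = √[μ(2/r₂ − 1/a_t)] = 1.217 km/s.
Second burn Δv₂ = |v₂ − v_a| = 1.356 km/s.
Δv = Δv₁ + Δv₂ = 2.413 + 1.356 = 3.769 km/s.

Δv = 3.77 km/s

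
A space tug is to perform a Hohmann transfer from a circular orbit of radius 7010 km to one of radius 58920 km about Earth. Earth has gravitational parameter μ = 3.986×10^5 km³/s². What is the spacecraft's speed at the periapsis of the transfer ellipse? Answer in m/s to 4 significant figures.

v = 10080 m/s

Semi-major axis of the transfer orbit: a_t = (7010 + 58920)/2 = 32965 km.
At periapsis, r = 7010 km.
Applying v² = μ(2/r − 1/a_t): v = 10.08 km/s.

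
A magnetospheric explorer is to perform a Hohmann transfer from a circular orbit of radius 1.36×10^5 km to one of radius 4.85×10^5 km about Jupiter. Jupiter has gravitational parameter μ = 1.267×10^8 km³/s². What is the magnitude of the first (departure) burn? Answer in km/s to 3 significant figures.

The Hohmann ellipse has a_t = (r₁ + r₂)/2 = 3.105×10^5 km.
On the circular orbit at r = 1.360×10^5 km, v_c = √(μ/r) = 30.52241 km/s.
Transfer-orbit speed at the same r (vis-viva, a = a_t): v_t = √[μ(2/r − 1/a_t)] = 38.14687 km/s.
Δv₁ = |v_t − v_c| = |38.14687 − 30.52241| = 7.624 km/s.

Δv₁ = 7.62 km/s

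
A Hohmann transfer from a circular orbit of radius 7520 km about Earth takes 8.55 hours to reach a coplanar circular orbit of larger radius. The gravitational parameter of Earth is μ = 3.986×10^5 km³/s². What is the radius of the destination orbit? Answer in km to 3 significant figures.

Transfer time t = 8.55 hours = 30780 s, and t = π√(a_t³/μ).
So a_t = (μ t²/π²)^(1/3) = (3.986×10^5 × (30780)² / π²)^(1/3) = 33697 km.
Since a_t = (r₁ + r₂)/2, r₂ = 2a_t − r₁ = 2×33697 − 7520 = 59874 km.

r₂ = 59900 km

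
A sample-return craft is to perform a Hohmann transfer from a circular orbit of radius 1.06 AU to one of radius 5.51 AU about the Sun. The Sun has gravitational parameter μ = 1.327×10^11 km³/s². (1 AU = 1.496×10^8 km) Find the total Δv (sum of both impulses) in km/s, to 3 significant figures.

In km: r₁ = 1.06 × 1.496×10^8 = 1.58576×10^8 km; r₂ = 5.51 × 1.496×10^8 = 8.24296×10^8 km.
Transfer-ellipse semi-major axis a_t = (r₁ + r₂)/2 = (1.58576×10^8 + 8.24296×10^8)/2 = 4.91436×10^8 km.
Circular speed at r₁: v₁ = √(μ/r₁) = √(1.327×10^11/1.58576×10^8) = 28.928 km/s.
On the transfer ellipse at r₁, vis-viva equation gives v_p = √[μ(2/r₁ − 1/a_t)] = 37.465 km/s.
First burn Δv₁ = |v_p − v₁| = 8.537 km/s.
Circular speed at r₂: v₂ = √(μ/r₂) = 12.688 km/s.
Transfer-orbit speed at r₂: v_a = √[μ(2/r₂ − 1/a_t)] = 7.2074 km/s.
Second burn Δv₂ = |v₂ − v_a| = 5.481 km/s.
Total Δv = Δv₁ + Δv₂ = 14.02 km/s.

Δv = 14.0 km/s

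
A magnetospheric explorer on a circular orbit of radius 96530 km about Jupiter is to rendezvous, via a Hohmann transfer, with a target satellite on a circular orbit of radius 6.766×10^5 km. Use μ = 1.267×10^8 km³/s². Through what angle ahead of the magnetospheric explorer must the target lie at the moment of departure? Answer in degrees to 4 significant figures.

Semi-major axis of the transfer orbit: a_t = (96530 + 6.766×10^5)/2 = 3.86565×10^5 km.
The half-period of the transfer ellipse is t = π√(a_t³/μ) = 67080 s.
The target's mean motion on its circular orbit is ω₂ = √(μ/r₂³) = 2.0225×10^-5 rad/s.
Angle swept by the target during transfer: ω₂·t = 1.3567 rad = 77.73°.
Arrival is 180° from departure on the ellipse, so φ = 180° − 77.73° = 102.3°.

φ = 102.3°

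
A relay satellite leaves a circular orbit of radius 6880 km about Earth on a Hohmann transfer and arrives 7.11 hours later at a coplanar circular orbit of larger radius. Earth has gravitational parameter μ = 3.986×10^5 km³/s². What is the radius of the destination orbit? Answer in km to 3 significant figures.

Transfer time t = 7.11 hours = 25596 s, and t = π√(a_t³/μ).
So a_t = (μ t²/π²)^(1/3) = (3.986×10^5 × (25596)² / π²)^(1/3) = 29798 km.
Since a_t = (r₁ + r₂)/2, r₂ = 2a_t − r₁ = 2×29798 − 6880 = 52716 km.

r₂ = 52700 km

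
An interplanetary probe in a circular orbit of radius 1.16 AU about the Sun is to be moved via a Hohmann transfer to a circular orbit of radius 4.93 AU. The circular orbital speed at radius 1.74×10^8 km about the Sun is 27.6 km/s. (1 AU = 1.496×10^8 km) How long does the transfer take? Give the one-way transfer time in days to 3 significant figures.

From the circular-orbit relation v² = μ/r at r = 1.74×10^8 km: μ = v²r = (27.6)² × 1.74×10^8 = 1.32546×10^11 km³/s².
In km: r₁ = 1.16 × 1.496×10^8 = 1.73536×10^8 km; r₂ = 4.93 × 1.496×10^8 = 7.37528×10^8 km.
Semi-major axis of the transfer orbit: a_t = (1.73536×10^8 + 7.37528×10^8)/2 = 4.55532×10^8 km.
Half the transfer-orbit period gives t = π√(a_t³/μ) = 8.390×10^7 s.
Converting: 8.390×10^7 s ÷ 86400 s/day = 971 days.

t = 971 days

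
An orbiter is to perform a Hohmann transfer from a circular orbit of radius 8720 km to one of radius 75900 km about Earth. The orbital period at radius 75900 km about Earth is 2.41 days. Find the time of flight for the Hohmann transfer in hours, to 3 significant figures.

t = 12.0 hours

From Kepler's third law T² = 4π²r³/μ at r = 75900 km, T = 2.41 days = 2.41 × 86400 s = 2.08224×10^5 s: μ = 4π²r³/T² = 3.98129×10^5 km³/s².
The Hohmann ellipse has a_t = (r₁ + r₂)/2 = 42310 km.
By Kepler's third law the transfer-orbit period is T = 2π√(a_t³/μ), so t = T/2 = 43330 s.
Converting: 43330 s ÷ 3600 s/hour = 12.0 hours.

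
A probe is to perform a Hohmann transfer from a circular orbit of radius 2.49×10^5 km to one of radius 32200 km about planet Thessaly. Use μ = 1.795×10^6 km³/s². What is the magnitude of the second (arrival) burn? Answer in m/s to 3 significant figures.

The Hohmann ellipse has a_t = (r₁ + r₂)/2 = 1.406×10^5 km.
On the circular orbit at r = 32200 km, v_c = √(μ/r) = 7.466 km/s.
Vis-viva on the transfer ellipse at r = 32200 km gives v_t = √[μ(2/r − 1/a_t)] = 9.936 km/s.
Δv₂ = |v_t − v_c| = |9.936 − 7.466| = 2.470 km/s.

Δv₂ = 2470 m/s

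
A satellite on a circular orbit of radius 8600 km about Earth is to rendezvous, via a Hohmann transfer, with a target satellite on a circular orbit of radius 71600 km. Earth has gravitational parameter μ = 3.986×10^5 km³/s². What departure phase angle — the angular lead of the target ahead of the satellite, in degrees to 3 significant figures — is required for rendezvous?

φ = 105°

Transfer-ellipse semi-major axis a_t = (r₁ + r₂)/2 = (8600 + 71600)/2 = 40100 km.
Transfer time t = π√(a_t³/μ) = 39960 s.
The target's mean motion on its circular orbit is ω₂ = √(μ/r₂³) = 3.295×10^-5 rad/s.
Angle swept by the target during transfer: ω₂·t = 1.3167 rad = 75.44°.
Arrival is 180° from departure on the ellipse, so φ = 180° − 75.44° = 105°.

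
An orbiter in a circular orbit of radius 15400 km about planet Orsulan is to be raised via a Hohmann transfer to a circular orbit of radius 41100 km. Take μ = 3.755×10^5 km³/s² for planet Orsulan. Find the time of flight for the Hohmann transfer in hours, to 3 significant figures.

t = 6.76 hours

Semi-major axis of the transfer orbit: a_t = (15400 + 41100)/2 = 28250 km.
By Kepler's third law the transfer-orbit period is T = 2π√(a_t³/μ), so t = T/2 = 24340 s.
Converting: 24340 s ÷ 3600 s/hour = 6.76 hours.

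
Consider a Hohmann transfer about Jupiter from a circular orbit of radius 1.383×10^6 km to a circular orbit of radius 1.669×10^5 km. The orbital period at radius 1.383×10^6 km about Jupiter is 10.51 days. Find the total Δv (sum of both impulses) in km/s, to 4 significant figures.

Δv = 14.38 km/s

From Kepler's third law T² = 4π²r³/μ at r = 1.383×10^6 km, T = 10.51 days = 10.51 × 86400 s = 9.08064×10^5 s: μ = 4π²r³/T² = 1.26647×10^8 km³/s².
The Hohmann ellipse has a_t = (r₁ + r₂)/2 = 7.7495×10^5 km.
Circular speed at r₁: v₁ = √(μ/r₁) = √(1.26647×10^8/1.383×10^6) = 9.569 km/s.
Transfer-orbit speed at r₁ (v² = μ(2/r − 1/a)): v_a = √[μ(2/r₁ − 1/a_t)] = 4.441 km/s.
First burn Δv₁ = |v_a − v₁| = 5.128 km/s.
Circular speed at r₂: v₂ = √(μ/r₂) = 27.547 km/s.
Transfer-orbit speed at r₂: v_p = √[μ(2/r₂ − 1/a_t)] = 36.800 km/s.
Second burn Δv₂ = |v₂ − v_p| = 9.253 km/s.
Δv = Δv₁ + Δv₂ = 5.128 + 9.253 = 14.38 km/s.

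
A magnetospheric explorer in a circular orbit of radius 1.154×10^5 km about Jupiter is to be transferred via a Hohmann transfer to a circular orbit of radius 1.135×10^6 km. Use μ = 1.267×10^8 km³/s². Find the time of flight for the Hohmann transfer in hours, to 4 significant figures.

Semi-major axis of the transfer orbit: a_t = (1.154×10^5 + 1.135×10^6)/2 = 6.252×10^5 km.
By Kepler's third law the transfer-orbit period is T = 2π√(a_t³/μ), so t = T/2 = 1.380×10^5 s.
Converting: 1.380×10^5 s ÷ 3600 s/hour = 38.33 hours.

t = 38.33 hours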